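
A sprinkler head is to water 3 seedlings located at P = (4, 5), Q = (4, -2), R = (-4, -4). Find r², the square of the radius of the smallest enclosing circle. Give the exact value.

Side lengths²: PQ² = 49, PR² = 145, QR² = 68.
Since PR² = 145 ≥ 68 + 49 = 117, the angle opposite PR is not acute, so the smallest enclosing circle has PR as diameter.
Centre = midpoint of PR = (0, 0.5), r² = 145/4 = 36.25.

36.25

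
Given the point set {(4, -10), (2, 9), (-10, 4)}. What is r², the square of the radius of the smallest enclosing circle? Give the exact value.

61685/578

Call the three points A, B, C in the order given.
Side lengths²: AB² = 365, AC² = 392, BC² = 169.
Since AC² = 392 < 365 + 169 = 534, the triangle is acute, so the smallest enclosing circle is the circumcircle.
Circumcentre = (-31/34, -31/34), r² = 61685/578.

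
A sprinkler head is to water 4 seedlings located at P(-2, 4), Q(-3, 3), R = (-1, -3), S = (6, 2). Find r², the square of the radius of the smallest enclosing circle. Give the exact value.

A smallest enclosing disk is always determined by at most three of the input points on its boundary.
The minimum enclosing circle is determined by three boundary points: Q, R, S.
Their circumcentre is (35/26, 29/26) with r² = 7585/338.
The farthest remaining point P is at distance² 6597/338 ≤ 7585/338.

7585/338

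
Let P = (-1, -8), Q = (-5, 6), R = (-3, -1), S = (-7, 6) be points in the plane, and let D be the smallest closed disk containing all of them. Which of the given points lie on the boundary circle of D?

The farthest pair is P–S with squared distance 232. The circle on this segment as diameter has centre (-4, -1) and r² = 232/4 = 58.
Check Q: distance² to centre = 50 ≤ 58, so it lies inside.
All remaining points lie in this disk, and no smaller disk contains both endpoints, so this is the minimum enclosing circle.
The points at distance exactly r from the centre are P, S — 2 points.

P, S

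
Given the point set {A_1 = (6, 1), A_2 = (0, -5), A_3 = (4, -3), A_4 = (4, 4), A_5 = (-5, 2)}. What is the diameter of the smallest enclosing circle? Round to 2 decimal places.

11.20

The minimum enclosing circle is determined by three boundary points: A_1, A_2, A_5.
Their circumcentre is (5/12, 7/12) with r² = 2257/72.
The farthest remaining point A_3 is at distance² 1849/72 ≤ 2257/72.
Diameter = 2r = 2√(2257/72) ≈ 11.20.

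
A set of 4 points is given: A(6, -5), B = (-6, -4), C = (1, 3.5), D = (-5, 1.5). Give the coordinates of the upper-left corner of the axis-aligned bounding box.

(-6, 3.5)

x-range [-6, 6], y-range [-5, 3.5].
The upper-left corner is (-6, 3.5).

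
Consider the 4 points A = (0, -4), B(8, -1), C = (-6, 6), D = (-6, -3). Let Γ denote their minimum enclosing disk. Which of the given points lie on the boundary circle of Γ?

A smallest enclosing disk is always determined by at most three of the input points on its boundary.
The minimum enclosing circle is determined by three boundary points: B, C, D.
Their circumcentre is (0.5, 1.5) with r² = 62.5.
The farthest remaining point A is at distance² 30.5 ≤ 62.5.
The points at distance exactly r from the centre are B, C, D — 3 points.

B, C, D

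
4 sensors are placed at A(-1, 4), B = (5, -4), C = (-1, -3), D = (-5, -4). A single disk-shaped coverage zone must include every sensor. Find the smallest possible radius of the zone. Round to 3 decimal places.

5.590

The minimum enclosing circle is determined by three boundary points: A, B, D.
Their circumcentre is (0, -1.5) with r² = 31.25.
The farthest remaining point C is at distance² 3.25 ≤ 31.25.
r = √(31.25) ≈ 5.590.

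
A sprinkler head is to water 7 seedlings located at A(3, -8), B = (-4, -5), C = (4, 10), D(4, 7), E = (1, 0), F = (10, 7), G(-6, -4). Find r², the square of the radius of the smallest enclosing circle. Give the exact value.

94.25

By Welzl's lemma the MEC is supported by two points (diametrically opposite) or three points (on a circumcircle).
The farthest pair is F–G with squared distance 377. The circle on this segment as diameter has centre (2, 1.5) and r² = 377/4 = 94.25.
Check A: distance² to centre = 91.25 ≤ 94.25, so it lies inside.
All remaining points lie in this disk, and no smaller disk contains both endpoints, so this is the minimum enclosing circle.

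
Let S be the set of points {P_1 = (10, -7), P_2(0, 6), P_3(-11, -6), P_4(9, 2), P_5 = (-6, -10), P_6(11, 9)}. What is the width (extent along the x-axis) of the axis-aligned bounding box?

max x = 11, min x = -11, so width = 22.

22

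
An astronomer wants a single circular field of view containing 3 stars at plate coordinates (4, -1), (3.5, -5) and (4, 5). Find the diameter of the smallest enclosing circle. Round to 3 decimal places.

10.012

Call the three points A, B, C in the order given.
Side lengths²: AB² = 16.25, AC² = 36, BC² = 100.25.
Since BC² = 100.25 ≥ 36 + 16.25 = 52.25, the angle opposite BC is not acute, so the smallest enclosing circle has BC as diameter.
Centre = midpoint of BC = (3.75, 0), r² = 100.25/4 = 25.0625.
Diameter = 2r = 2√(25.0625) ≈ 10.012.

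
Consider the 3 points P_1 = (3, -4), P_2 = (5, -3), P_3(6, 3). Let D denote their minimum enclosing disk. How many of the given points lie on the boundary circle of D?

Side lengths²: P_1P_2² = 5, P_1P_3² = 58, P_2P_3² = 37.
Since P_1P_3² = 58 ≥ 37 + 5 = 42, the angle opposite P_1P_3 is not acute, so the smallest enclosing circle has P_1P_3 as diameter.
Centre = midpoint of P_1P_3 = (4.5, -0.5), r² = 58/4 = 14.5.
The points at distance exactly r from the centre are P_1, P_3 — 2 points.

2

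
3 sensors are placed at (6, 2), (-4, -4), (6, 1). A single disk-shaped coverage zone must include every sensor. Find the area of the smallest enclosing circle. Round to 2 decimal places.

106.81

Call the three points A, B, C in the order given.
Side lengths²: AB² = 136, AC² = 1, BC² = 125.
Since AB² = 136 ≥ 125 + 1 = 126, the angle opposite AB is not acute, so the smallest enclosing circle has AB as diameter.
Centre = midpoint of AB = (1, -1), r² = 136/4 = 34.
Area = π·r² = π·34 ≈ 106.81.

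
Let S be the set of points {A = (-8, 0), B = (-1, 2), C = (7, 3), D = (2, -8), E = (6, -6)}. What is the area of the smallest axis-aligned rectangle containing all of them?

165

x ranges over [-8, 7], width 15.
y ranges over [-8, 3], height 11.
Area = 15 × 11 = 165.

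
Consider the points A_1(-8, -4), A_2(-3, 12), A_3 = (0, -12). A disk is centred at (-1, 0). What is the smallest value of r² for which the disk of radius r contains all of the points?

The required radius is the distance from (-1, 0) to the farthest point.
Squared distances: 65, 148, 145.
Maximum is 148, attained at A_2.

148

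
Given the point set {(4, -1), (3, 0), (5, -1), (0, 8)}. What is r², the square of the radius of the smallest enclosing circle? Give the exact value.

The minimum enclosing circle of a finite set is fixed by two of the points (as a diameter) or three (as a circumcircle).
The farthest pair is (5, -1)–(0, 8) with squared distance 106. The circle on this segment as diameter has centre (2.5, 3.5) and r² = 106/4 = 26.5.
Check (4, -1): distance² to centre = 22.5 ≤ 26.5, so it lies inside.
All remaining points lie in this disk, and no smaller disk contains both endpoints, so this is the minimum enclosing circle.

26.5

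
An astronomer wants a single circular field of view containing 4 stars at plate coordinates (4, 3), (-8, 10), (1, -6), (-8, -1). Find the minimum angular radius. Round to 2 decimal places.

A smallest enclosing disk is always determined by at most three of the input points on its boundary.
The farthest pair is (-8, 10)–(1, -6) with squared distance 337. The circle on this segment as diameter has centre (-3.5, 2) and r² = 337/4 = 84.25.
Check (4, 3): distance² to centre = 57.25 ≤ 84.25, so it lies inside.
All remaining points lie in this disk, and no smaller disk contains both endpoints, so this is the minimum enclosing circle.
r = √(84.25) ≈ 9.18.

9.18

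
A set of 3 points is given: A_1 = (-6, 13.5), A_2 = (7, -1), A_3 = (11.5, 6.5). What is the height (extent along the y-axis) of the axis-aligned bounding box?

max y = 13.5, min y = -1, so height = 14.5.

14.5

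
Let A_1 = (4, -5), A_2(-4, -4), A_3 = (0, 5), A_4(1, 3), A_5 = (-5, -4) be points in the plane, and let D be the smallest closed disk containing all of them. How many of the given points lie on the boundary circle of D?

3

By Welzl's lemma the MEC is supported by two points (diametrically opposite) or three points (on a circumcircle).
The minimum enclosing circle is determined by three boundary points: A_1, A_3, A_5.
Their circumcentre is (-4/43, -36/43) with r² = 63017/1849.
The farthest remaining point A_2 is at distance² 46720/1849 ≤ 63017/1849.
The points at distance exactly r from the centre are A_1, A_3, A_5 — 3 points.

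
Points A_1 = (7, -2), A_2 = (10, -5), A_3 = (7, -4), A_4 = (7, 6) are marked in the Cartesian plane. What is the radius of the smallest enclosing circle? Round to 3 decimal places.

5.701

The farthest pair is A_2–A_4 with squared distance 130. The circle on this segment as diameter has centre (8.5, 0.5) and r² = 130/4 = 32.5.
Check A_1: distance² to centre = 8.5 ≤ 32.5, so it lies inside.
All remaining points lie in this disk, and no smaller disk contains both endpoints, so this is the minimum enclosing circle.
r = √(32.5) ≈ 5.701.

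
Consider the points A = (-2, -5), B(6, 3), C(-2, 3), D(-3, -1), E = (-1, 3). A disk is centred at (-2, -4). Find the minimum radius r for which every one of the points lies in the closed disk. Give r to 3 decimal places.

The required radius is the distance from (-2, -4) to the farthest point.
Squared distances: 1, 113, 49, 10, 50.
Maximum is 113, attained at B.
r = √113 ≈ 10.630.

10.630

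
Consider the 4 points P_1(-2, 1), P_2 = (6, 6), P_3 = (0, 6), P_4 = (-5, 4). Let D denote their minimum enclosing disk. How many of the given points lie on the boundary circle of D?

A smallest enclosing disk is always determined by at most three of the input points on its boundary.
The farthest pair is P_2–P_4 with squared distance 125. The circle on this segment as diameter has centre (0.5, 5) and r² = 125/4 = 31.25.
Check P_1: distance² to centre = 22.25 ≤ 31.25, so it lies inside.
All remaining points lie in this disk, and no smaller disk contains both endpoints, so this is the minimum enclosing circle.
The points at distance exactly r from the centre are P_2, P_4 — 2 points.

2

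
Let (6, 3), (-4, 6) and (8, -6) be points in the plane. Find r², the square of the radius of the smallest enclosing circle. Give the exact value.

Call the three points A, B, C in the order given.
Side lengths²: AB² = 109, AC² = 85, BC² = 288.
Since BC² = 288 ≥ 109 + 85 = 194, the angle opposite BC is not acute, so the smallest enclosing circle has BC as diameter.
Centre = midpoint of BC = (2, 0), r² = 288/4 = 72.

72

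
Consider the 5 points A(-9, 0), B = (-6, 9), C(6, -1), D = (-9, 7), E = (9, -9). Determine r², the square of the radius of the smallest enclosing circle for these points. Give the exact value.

145

By Welzl's lemma the MEC is supported by two points (diametrically opposite) or three points (on a circumcircle).
The farthest pair is D–E with squared distance 580. The circle on this segment as diameter has centre (0, -1) and r² = 580/4 = 145.
Check A: distance² to centre = 82 ≤ 145, so it lies inside.
All remaining points lie in this disk, and no smaller disk contains both endpoints, so this is the minimum enclosing circle.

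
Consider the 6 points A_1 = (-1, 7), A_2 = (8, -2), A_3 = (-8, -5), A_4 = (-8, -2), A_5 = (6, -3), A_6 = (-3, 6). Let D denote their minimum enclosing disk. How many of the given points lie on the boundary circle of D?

The minimum enclosing circle of a finite set is fixed by two of the points (as a diameter) or three (as a circumcircle).
The minimum enclosing circle is determined by three boundary points: A_1, A_2, A_3.
Their circumcentre is (-15/38, -53/38) with r² = 51145/722.
The farthest remaining point A_6 is at distance² 44381/722 ≤ 51145/722.
The points at distance exactly r from the centre are A_1, A_2, A_3 — 3 points.

3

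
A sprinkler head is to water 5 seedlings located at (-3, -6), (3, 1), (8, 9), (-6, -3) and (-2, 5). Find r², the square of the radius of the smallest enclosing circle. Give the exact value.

A smallest enclosing disk is always determined by at most three of the input points on its boundary.
The minimum enclosing circle is determined by three boundary points: (-3, -6), (8, 9), (-6, -3).
Their circumcentre is (25/13, 25/13) with r² = 14705/169.
The farthest remaining point (-2, 5) is at distance² 4201/169 ≤ 14705/169.

14705/169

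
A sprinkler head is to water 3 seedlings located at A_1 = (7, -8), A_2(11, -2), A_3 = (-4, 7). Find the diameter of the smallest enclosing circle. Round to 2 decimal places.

18.62

Side lengths²: A_1A_2² = 52, A_1A_3² = 346, A_2A_3² = 306.
Since A_1A_3² = 346 < 306 + 52 = 358, the triangle is acute, so the smallest enclosing circle is the circumcircle.
Circumcentre = (13/7, -5/21), r² = 38233/441.
Diameter = 2r = 2√(38233/441) ≈ 18.62.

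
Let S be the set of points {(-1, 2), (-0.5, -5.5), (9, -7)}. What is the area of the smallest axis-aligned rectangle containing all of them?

90

x ranges over [-1, 9], width 10.
y ranges over [-7, 2], height 9.
Area = 10 × 9 = 90.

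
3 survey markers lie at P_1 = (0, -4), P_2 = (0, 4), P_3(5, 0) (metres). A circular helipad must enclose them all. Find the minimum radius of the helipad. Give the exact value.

4.1

Side lengths²: P_1P_2² = 64, P_1P_3² = 41, P_2P_3² = 41.
Since P_1P_2² = 64 < 41 + 41 = 82, the triangle is acute, so the smallest enclosing circle is the circumcircle.
Circumcentre = (0.9, 0), r² = 16.81.
r = √(16.81) = 4.1.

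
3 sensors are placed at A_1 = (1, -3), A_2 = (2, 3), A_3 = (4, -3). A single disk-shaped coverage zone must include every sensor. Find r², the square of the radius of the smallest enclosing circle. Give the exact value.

Side lengths²: A_1A_2² = 37, A_1A_3² = 9, A_2A_3² = 40.
Since A_2A_3² = 40 < 37 + 9 = 46, the triangle is acute, so the smallest enclosing circle is the circumcircle.
Circumcentre = (2.5, -1/6), r² = 185/18.

185/18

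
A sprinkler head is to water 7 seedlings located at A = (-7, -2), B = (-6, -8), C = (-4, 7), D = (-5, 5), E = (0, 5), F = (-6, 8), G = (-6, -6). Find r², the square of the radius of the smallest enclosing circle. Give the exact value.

By Welzl's lemma the MEC is supported by two points (diametrically opposite) or three points (on a circumcircle).
The farthest pair is B–F with squared distance 256. The circle on this segment as diameter has centre (-6, 0) and r² = 256/4 = 64.
Check A: distance² to centre = 5 ≤ 64, so it lies inside.
All remaining points lie in this disk, and no smaller disk contains both endpoints, so this is the minimum enclosing circle.

64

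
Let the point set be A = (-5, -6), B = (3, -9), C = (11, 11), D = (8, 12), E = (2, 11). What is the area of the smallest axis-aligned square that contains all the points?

The bounding box has width 16 and height 21.
An axis-aligned square enclosing the set must have side ≥ max(width, height).
So the minimum side is max(16, 21) = 21.
Area = 21² = 441.

441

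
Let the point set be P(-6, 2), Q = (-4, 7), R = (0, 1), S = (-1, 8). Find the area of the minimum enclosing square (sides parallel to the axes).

The bounding box has width 6 and height 7.
An axis-aligned square enclosing the set must have side ≥ max(width, height).
So the minimum side is max(6, 7) = 7.
Area = 7² = 49.

49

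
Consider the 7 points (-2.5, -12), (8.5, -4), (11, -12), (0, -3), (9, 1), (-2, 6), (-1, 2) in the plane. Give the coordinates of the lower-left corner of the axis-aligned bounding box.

x-range [-2.5, 11], y-range [-12, 6].
The lower-left corner is (-2.5, -12).

(-2.5, -12)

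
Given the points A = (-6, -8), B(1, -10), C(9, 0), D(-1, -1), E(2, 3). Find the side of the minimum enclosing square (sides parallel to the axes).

15

The bounding box has width 15 and height 13.
An axis-aligned square enclosing the set must have side ≥ max(width, height).
So the minimum side is max(15, 13) = 15.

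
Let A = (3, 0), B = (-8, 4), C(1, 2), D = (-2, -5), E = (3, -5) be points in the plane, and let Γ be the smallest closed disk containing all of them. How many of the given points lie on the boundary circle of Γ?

By Welzl's lemma the MEC is supported by two points (diametrically opposite) or three points (on a circumcircle).
The farthest pair is B–E with squared distance 202. The circle on this segment as diameter has centre (-2.5, -0.5) and r² = 202/4 = 50.5.
Check A: distance² to centre = 30.5 ≤ 50.5, so it lies inside.
All remaining points lie in this disk, and no smaller disk contains both endpoints, so this is the minimum enclosing circle.
The points at distance exactly r from the centre are B, E — 2 points.

2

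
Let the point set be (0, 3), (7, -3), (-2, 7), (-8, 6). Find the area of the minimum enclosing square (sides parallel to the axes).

The bounding box has width 15 and height 10.
An axis-aligned square enclosing the set must have side ≥ max(width, height).
So the minimum side is max(15, 10) = 15.
Area = 15² = 225.

225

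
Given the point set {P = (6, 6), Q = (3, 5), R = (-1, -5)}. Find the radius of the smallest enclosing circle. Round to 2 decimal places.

6.52

Side lengths²: PQ² = 10, PR² = 170, QR² = 116.
Since PR² = 170 ≥ 116 + 10 = 126, the angle opposite PR is not acute, so the smallest enclosing circle has PR as diameter.
Centre = midpoint of PR = (2.5, 0.5), r² = 170/4 = 42.5.
r = √(42.5) ≈ 6.52.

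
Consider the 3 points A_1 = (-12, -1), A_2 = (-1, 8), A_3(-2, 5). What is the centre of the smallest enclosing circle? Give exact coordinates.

Side lengths²: A_1A_2² = 202, A_1A_3² = 136, A_2A_3² = 10.
Since A_1A_2² = 202 ≥ 136 + 10 = 146, the angle opposite A_1A_2 is not acute, so the smallest enclosing circle has A_1A_2 as diameter.
Centre = midpoint of A_1A_2 = (-6.5, 3.5), r² = 202/4 = 50.5.
Centre = (-6.5, 3.5).

(-6.5, 3.5)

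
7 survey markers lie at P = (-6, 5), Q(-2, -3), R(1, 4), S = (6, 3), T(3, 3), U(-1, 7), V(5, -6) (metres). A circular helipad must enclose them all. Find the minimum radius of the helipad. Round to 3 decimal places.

7.778

By Welzl's lemma the MEC is supported by two points (diametrically opposite) or three points (on a circumcircle).
The farthest pair is P–V with squared distance 242. The circle on this segment as diameter has centre (-0.5, -0.5) and r² = 242/4 = 60.5.
Check Q: distance² to centre = 8.5 ≤ 60.5, so it lies inside.
All remaining points lie in this disk, and no smaller disk contains both endpoints, so this is the minimum enclosing circle.
r = √(60.5) ≈ 7.778.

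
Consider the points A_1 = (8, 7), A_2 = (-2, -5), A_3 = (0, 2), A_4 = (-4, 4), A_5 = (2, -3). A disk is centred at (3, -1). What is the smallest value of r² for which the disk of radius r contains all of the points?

89

The required radius is the distance from (3, -1) to the farthest point.
Squared distances: 89, 41, 18, 74, 5.
Maximum is 89, attained at A_1.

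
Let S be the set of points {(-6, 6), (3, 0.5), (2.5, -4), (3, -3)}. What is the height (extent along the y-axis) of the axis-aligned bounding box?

10

max y = 6, min y = -4, so height = 10.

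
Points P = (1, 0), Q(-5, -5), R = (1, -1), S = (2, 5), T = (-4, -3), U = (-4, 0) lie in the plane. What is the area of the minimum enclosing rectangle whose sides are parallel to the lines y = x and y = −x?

In coordinates u = x + y, v = x − y the rectangle is axis-aligned; the map (x,y)→(u,v) scales areas by 2.
u-values: 1, -10, 0, 7, -7, -4; range = 7 − (-10) = 17.
v-values: 1, 0, 2, -3, -1, -4; range = 2 − (-4) = 6.
Area = (17 × 6) / 2 = 51.

51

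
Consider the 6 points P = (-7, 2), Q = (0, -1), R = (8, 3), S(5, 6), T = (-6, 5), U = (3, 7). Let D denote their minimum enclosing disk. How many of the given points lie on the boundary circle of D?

The minimum enclosing circle of a finite set is fixed by two of the points (as a diameter) or three (as a circumcircle).
The farthest pair is P–R with squared distance 226. The circle on this segment as diameter has centre (0.5, 2.5) and r² = 226/4 = 56.5.
Check Q: distance² to centre = 12.5 ≤ 56.5, so it lies inside.
All remaining points lie in this disk, and no smaller disk contains both endpoints, so this is the minimum enclosing circle.
The points at distance exactly r from the centre are P, R — 2 points.

2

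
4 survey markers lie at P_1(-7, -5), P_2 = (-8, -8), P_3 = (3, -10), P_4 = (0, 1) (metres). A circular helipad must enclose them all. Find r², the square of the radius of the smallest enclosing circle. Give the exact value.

47125/1058

The minimum enclosing circle is determined by three boundary points: P_2, P_3, P_4.
Their circumcentre is (-85/46, -249/46) with r² = 47125/1058.
The farthest remaining point P_1 is at distance² 28265/1058 ≤ 47125/1058.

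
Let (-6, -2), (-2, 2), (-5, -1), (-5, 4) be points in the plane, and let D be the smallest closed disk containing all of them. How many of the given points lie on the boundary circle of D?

A smallest enclosing disk is always determined by at most three of the input points on its boundary.
The minimum enclosing circle is determined by three boundary points: (-6, -2), (-2, 2), (-5, 4).
Their circumcentre is (-4.9, 0.9) with r² = 9.62.
The farthest remaining point (-5, -1) is at distance² 3.62 ≤ 9.62.
The points at distance exactly r from the centre are (-6, -2), (-2, 2), (-5, 4) — 3 points.

3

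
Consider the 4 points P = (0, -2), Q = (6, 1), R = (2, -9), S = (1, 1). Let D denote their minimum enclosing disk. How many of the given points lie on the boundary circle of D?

The minimum enclosing circle of a finite set is fixed by two of the points (as a diameter) or three (as a circumcircle).
The minimum enclosing circle is determined by three boundary points: Q, R, S.
Their circumcentre is (3.5, -3.8) with r² = 29.29.
The farthest remaining point P is at distance² 15.49 ≤ 29.29.
The points at distance exactly r from the centre are Q, R, S — 3 points.

3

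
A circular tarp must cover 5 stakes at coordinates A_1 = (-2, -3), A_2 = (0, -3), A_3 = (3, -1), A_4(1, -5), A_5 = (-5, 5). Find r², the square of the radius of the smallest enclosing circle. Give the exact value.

The farthest pair is A_4–A_5 with squared distance 136. The circle on this segment as diameter has centre (-2, 0) and r² = 136/4 = 34.
Check A_1: distance² to centre = 9 ≤ 34, so it lies inside.
All remaining points lie in this disk, and no smaller disk contains both endpoints, so this is the minimum enclosing circle.

34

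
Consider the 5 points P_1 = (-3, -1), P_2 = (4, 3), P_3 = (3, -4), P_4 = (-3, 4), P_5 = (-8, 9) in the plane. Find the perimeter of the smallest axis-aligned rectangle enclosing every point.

50

Width = max x − min x = 4 − (-8) = 12.
Height = max y − min y = 9 − (-4) = 13.
Perimeter = 2(12 + 13) = 50.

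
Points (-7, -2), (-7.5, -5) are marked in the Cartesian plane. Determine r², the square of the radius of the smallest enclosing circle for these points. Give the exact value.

The smallest circle enclosing two points has them as diameter endpoints.
Centre = midpoint = (-7.25, -3.5); r² = |(-7, -2)−(-7.5, -5)|²/4 = 9.25/4 = 2.3125.

2.3125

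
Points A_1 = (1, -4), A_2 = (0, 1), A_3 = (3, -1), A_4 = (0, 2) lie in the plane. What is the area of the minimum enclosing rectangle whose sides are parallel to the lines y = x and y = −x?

In coordinates u = x + y, v = x − y the rectangle is axis-aligned; the map (x,y)→(u,v) scales areas by 2.
u-values: -3, 1, 2, 2; range = 2 − (-3) = 5.
v-values: 5, -1, 4, -2; range = 5 − (-2) = 7.
Area = (5 × 7) / 2 = 17.5.

17.5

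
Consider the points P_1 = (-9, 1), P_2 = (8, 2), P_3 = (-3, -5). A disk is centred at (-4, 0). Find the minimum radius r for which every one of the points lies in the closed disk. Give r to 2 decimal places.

12.17

The required radius is the distance from (-4, 0) to the farthest point.
Squared distances: 26, 148, 26.
Maximum is 148, attained at P_2.
r = √148 ≈ 12.17.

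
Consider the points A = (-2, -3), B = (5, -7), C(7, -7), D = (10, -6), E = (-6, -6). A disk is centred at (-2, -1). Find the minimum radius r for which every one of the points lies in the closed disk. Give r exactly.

The required radius is the distance from (-2, -1) to the farthest point.
Squared distances: 4, 85, 117, 169, 41.
Maximum is 169, attained at D.
r = √169 = 13.

13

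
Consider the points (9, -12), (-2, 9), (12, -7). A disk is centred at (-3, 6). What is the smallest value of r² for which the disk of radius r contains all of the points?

468

The required radius is the distance from (-3, 6) to the farthest point.
Squared distances: 468, 10, 394.
Maximum is 468, attained at (9, -12).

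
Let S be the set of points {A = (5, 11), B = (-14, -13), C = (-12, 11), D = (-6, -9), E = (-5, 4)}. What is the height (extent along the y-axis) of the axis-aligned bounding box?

24

max y = 11, min y = -13, so height = 24.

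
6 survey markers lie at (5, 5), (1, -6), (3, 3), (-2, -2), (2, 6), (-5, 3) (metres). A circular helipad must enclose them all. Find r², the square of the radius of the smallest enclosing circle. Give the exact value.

23153/578

A smallest enclosing disk is always determined by at most three of the input points on its boundary.
The minimum enclosing circle is determined by three boundary points: (5, 5), (1, -6), (-5, 3).
Their circumcentre is (25/34, 11/34) with r² = 23153/578.
The farthest remaining point (2, 6) is at distance² 19549/578 ≤ 23153/578.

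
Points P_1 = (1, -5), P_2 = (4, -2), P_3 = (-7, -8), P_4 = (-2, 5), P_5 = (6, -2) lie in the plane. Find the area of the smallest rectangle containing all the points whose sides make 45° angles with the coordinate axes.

In coordinates u = x + y, v = x − y the rectangle is axis-aligned; the map (x,y)→(u,v) scales areas by 2.
u-values: -4, 2, -15, 3, 4; range = 4 − (-15) = 19.
v-values: 6, 6, 1, -7, 8; range = 8 − (-7) = 15.
Area = (19 × 15) / 2 = 142.5.

142.5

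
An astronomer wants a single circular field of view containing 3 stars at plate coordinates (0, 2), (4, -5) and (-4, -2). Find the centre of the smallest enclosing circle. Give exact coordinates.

(9/22, -53/22)

Call the three points A, B, C in the order given.
Side lengths²: AB² = 65, AC² = 32, BC² = 73.
Since BC² = 73 < 65 + 32 = 97, the triangle is acute, so the smallest enclosing circle is the circumcircle.
Circumcentre = (9/22, -53/22), r² = 4745/242.
Centre = (9/22, -53/22).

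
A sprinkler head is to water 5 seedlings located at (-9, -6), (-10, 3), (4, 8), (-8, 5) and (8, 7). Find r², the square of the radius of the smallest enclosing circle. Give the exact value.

114.5

A smallest enclosing disk is always determined by at most three of the input points on its boundary.
The farthest pair is (-9, -6)–(8, 7) with squared distance 458. The circle on this segment as diameter has centre (-0.5, 0.5) and r² = 458/4 = 114.5.
Check (-10, 3): distance² to centre = 96.5 ≤ 114.5, so it lies inside.
All remaining points lie in this disk, and no smaller disk contains both endpoints, so this is the minimum enclosing circle.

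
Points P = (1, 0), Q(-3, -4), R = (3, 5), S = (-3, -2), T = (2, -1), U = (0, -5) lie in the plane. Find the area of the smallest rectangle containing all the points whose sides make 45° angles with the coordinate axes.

In coordinates u = x + y, v = x − y the rectangle is axis-aligned; the map (x,y)→(u,v) scales areas by 2.
u-values: 1, -7, 8, -5, 1, -5; range = 8 − (-7) = 15.
v-values: 1, 1, -2, -1, 3, 5; range = 5 − (-2) = 7.
Area = (15 × 7) / 2 = 52.5.

52.5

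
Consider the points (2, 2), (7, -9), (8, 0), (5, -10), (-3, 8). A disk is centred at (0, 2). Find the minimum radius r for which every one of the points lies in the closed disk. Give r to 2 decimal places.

The required radius is the distance from (0, 2) to the farthest point.
Squared distances: 4, 170, 68, 169, 45.
Maximum is 170, attained at (7, -9).
r = √170 ≈ 13.04.

13.04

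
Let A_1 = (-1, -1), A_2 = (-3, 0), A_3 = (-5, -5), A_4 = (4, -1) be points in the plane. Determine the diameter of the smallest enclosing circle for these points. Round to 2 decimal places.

A smallest enclosing disk is always determined by at most three of the input points on its boundary.
The farthest pair is A_3–A_4 with squared distance 97. The circle on this segment as diameter has centre (-0.5, -3) and r² = 97/4 = 24.25.
Check A_1: distance² to centre = 4.25 ≤ 24.25, so it lies inside.
All remaining points lie in this disk, and no smaller disk contains both endpoints, so this is the minimum enclosing circle.
Diameter = 2r = 2√(24.25) ≈ 9.85.

9.85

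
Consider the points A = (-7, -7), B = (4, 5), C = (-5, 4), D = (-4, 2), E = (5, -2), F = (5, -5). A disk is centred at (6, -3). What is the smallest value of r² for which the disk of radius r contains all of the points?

185

The required radius is the distance from (6, -3) to the farthest point.
Squared distances: 185, 68, 170, 125, 2, 5.
Maximum is 185, attained at A.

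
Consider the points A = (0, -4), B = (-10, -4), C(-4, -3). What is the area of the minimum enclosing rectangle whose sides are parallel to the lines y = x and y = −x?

In coordinates u = x + y, v = x − y the rectangle is axis-aligned; the map (x,y)→(u,v) scales areas by 2.
u-values: -4, -14, -7; range = -4 − (-14) = 10.
v-values: 4, -6, -1; range = 4 − (-6) = 10.
Area = (10 × 10) / 2 = 50.

50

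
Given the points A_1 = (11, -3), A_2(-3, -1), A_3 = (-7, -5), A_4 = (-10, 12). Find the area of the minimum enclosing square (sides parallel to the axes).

The bounding box has width 21 and height 17.
An axis-aligned square enclosing the set must have side ≥ max(width, height).
So the minimum side is max(21, 17) = 21.
Area = 21² = 441.

441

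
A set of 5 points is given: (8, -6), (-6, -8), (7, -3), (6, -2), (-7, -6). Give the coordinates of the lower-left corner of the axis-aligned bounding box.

x-range [-7, 8], y-range [-8, -2].
The lower-left corner is (-7, -8).

(-7, -8)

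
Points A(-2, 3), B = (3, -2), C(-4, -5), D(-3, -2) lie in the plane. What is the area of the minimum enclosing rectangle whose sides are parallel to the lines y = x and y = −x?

In coordinates u = x + y, v = x − y the rectangle is axis-aligned; the map (x,y)→(u,v) scales areas by 2.
u-values: 1, 1, -9, -5; range = 1 − (-9) = 10.
v-values: -5, 5, 1, -1; range = 5 − (-5) = 10.
Area = (10 × 10) / 2 = 50.

50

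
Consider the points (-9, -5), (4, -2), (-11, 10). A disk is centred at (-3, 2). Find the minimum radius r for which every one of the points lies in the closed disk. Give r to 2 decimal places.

11.31

The required radius is the distance from (-3, 2) to the farthest point.
Squared distances: 85, 65, 128.
Maximum is 128, attained at (-11, 10).
r = √128 ≈ 11.31.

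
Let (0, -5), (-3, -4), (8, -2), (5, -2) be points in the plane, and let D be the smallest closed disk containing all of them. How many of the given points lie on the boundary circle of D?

A smallest enclosing disk is always determined by at most three of the input points on its boundary.
The farthest pair is (-3, -4)–(8, -2) with squared distance 125. The circle on this segment as diameter has centre (2.5, -3) and r² = 125/4 = 31.25.
Check (0, -5): distance² to centre = 10.25 ≤ 31.25, so it lies inside.
All remaining points lie in this disk, and no smaller disk contains both endpoints, so this is the minimum enclosing circle.
The points at distance exactly r from the centre are (-3, -4), (8, -2) — 2 points.

2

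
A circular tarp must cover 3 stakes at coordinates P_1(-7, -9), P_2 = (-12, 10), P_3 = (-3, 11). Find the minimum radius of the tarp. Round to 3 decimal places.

Side lengths²: P_1P_2² = 386, P_1P_3² = 416, P_2P_3² = 82.
Since P_1P_3² = 416 < 386 + 82 = 468, the triangle is acute, so the smallest enclosing circle is the circumcircle.
Circumcentre = (-285/44, 57/44), r² = 102869/968.
r = √(102869/968) ≈ 10.309.

10.309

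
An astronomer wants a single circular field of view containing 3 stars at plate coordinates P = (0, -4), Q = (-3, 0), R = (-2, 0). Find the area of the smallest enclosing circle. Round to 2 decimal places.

19.63

Side lengths²: PQ² = 25, PR² = 20, QR² = 1.
Since PQ² = 25 ≥ 20 + 1 = 21, the angle opposite PQ is not acute, so the smallest enclosing circle has PQ as diameter.
Centre = midpoint of PQ = (-1.5, -2), r² = 25/4 = 6.25.
Area = π·r² = π·6.25 ≈ 19.63.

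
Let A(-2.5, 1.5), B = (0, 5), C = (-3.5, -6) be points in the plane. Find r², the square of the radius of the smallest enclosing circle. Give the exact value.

33.3125

Side lengths²: AB² = 18.5, AC² = 57.25, BC² = 133.25.
Since BC² = 133.25 ≥ 57.25 + 18.5 = 75.75, the angle opposite BC is not acute, so the smallest enclosing circle has BC as diameter.
Centre = midpoint of BC = (-1.75, -0.5), r² = 133.25/4 = 33.3125.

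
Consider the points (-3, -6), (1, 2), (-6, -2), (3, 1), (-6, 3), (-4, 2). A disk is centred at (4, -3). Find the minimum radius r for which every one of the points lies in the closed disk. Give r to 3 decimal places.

11.662

The required radius is the distance from (4, -3) to the farthest point.
Squared distances: 58, 34, 101, 17, 136, 89.
Maximum is 136, attained at (-6, 3).
r = √136 ≈ 11.662.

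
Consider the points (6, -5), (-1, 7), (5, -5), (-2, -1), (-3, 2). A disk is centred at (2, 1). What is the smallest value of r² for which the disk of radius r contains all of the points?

52

The required radius is the distance from (2, 1) to the farthest point.
Squared distances: 52, 45, 45, 20, 26.
Maximum is 52, attained at (6, -5).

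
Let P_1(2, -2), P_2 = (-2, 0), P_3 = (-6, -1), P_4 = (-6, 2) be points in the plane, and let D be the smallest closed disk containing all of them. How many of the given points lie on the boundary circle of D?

The farthest pair is P_1–P_4 with squared distance 80. The circle on this segment as diameter has centre (-2, 0) and r² = 80/4 = 20.
Check P_2: distance² to centre = 0 ≤ 20, so it lies inside.
All remaining points lie in this disk, and no smaller disk contains both endpoints, so this is the minimum enclosing circle.
The points at distance exactly r from the centre are P_1, P_4 — 2 points.

2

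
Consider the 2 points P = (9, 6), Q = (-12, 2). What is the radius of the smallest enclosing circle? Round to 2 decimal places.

The smallest circle enclosing two points has them as diameter endpoints.
Centre = midpoint = (-1.5, 4); r² = |PQ|²/4 = 457/4 = 114.25.
r = √(114.25) ≈ 10.69.

10.69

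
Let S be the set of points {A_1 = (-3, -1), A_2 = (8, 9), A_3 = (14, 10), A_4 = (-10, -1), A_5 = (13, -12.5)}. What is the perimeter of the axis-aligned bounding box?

93

Width = max x − min x = 14 − (-10) = 24.
Height = max y − min y = 10 − (-12.5) = 22.5.
Perimeter = 2(24 + 22.5) = 93.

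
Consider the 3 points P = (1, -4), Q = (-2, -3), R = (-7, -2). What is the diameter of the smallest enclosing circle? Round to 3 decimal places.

Side lengths²: PQ² = 10, PR² = 68, QR² = 26.
Since PR² = 68 ≥ 26 + 10 = 36, the angle opposite PR is not acute, so the smallest enclosing circle has PR as diameter.
Centre = midpoint of PR = (-3, -3), r² = 68/4 = 17.
Diameter = 2r = 2√17 ≈ 8.246.

8.246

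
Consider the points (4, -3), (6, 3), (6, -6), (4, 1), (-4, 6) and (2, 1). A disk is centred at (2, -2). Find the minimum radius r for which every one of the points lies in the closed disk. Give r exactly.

The required radius is the distance from (2, -2) to the farthest point.
Squared distances: 5, 41, 32, 13, 100, 9.
Maximum is 100, attained at (-4, 6).
r = √100 = 10.

10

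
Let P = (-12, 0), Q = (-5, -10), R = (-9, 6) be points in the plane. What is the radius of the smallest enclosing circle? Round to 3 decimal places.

Side lengths²: PQ² = 149, PR² = 45, QR² = 272.
Since QR² = 272 ≥ 149 + 45 = 194, the angle opposite QR is not acute, so the smallest enclosing circle has QR as diameter.
Centre = midpoint of QR = (-7, -2), r² = 272/4 = 68.
r = √68 ≈ 8.246.

8.246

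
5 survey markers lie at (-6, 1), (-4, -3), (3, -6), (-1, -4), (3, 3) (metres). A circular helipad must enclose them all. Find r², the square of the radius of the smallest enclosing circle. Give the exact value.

5525/162

The minimum enclosing circle of a finite set is fixed by two of the points (as a diameter) or three (as a circumcircle).
The minimum enclosing circle is determined by three boundary points: (-6, 1), (3, -6), (3, 3).
Their circumcentre is (-13/18, -1.5) with r² = 5525/162.
The farthest remaining point (-4, -3) is at distance² 2105/162 ≤ 5525/162.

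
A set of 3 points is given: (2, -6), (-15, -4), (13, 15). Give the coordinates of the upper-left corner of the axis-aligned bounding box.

x-range [-15, 13], y-range [-6, 15].
The upper-left corner is (-15, 15).

(-15, 15)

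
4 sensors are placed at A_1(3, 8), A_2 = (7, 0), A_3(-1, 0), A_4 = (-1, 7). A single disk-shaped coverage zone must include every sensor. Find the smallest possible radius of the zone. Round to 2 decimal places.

The farthest pair is A_2–A_4 with squared distance 113. The circle on this segment as diameter has centre (3, 3.5) and r² = 113/4 = 28.25.
Check A_1: distance² to centre = 20.25 ≤ 28.25, so it lies inside.
All remaining points lie in this disk, and no smaller disk contains both endpoints, so this is the minimum enclosing circle.
r = √(28.25) ≈ 5.32.

5.32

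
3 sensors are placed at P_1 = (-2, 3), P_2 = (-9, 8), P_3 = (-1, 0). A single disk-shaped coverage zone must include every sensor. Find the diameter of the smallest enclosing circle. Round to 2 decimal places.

Side lengths²: P_1P_2² = 74, P_1P_3² = 10, P_2P_3² = 128.
Since P_2P_3² = 128 ≥ 74 + 10 = 84, the angle opposite P_2P_3 is not acute, so the smallest enclosing circle has P_2P_3 as diameter.
Centre = midpoint of P_2P_3 = (-5, 4), r² = 128/4 = 32.
Diameter = 2r = 2√32 ≈ 11.31.

11.31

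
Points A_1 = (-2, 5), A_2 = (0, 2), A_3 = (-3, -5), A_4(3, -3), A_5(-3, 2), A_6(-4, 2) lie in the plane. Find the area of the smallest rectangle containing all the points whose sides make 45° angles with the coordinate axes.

71.5

In coordinates u = x + y, v = x − y the rectangle is axis-aligned; the map (x,y)→(u,v) scales areas by 2.
u-values: 3, 2, -8, 0, -1, -2; range = 3 − (-8) = 11.
v-values: -7, -2, 2, 6, -5, -6; range = 6 − (-7) = 13.
Area = (11 × 13) / 2 = 71.5.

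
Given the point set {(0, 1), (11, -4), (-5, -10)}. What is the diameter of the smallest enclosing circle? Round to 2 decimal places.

17.09

Call the three points A, B, C in the order given.
Side lengths²: AB² = 146, AC² = 146, BC² = 292.
Since BC² = 292 ≥ 146 + 146 = 292, the angle opposite BC is not acute, so the smallest enclosing circle has BC as diameter.
Centre = midpoint of BC = (3, -7), r² = 292/4 = 73.
Diameter = 2r = 2√73 ≈ 17.09.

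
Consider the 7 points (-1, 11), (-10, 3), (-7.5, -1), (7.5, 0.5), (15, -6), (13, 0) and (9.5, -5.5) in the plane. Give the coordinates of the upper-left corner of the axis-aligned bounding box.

x-range [-10, 15], y-range [-6, 11].
The upper-left corner is (-10, 11).

(-10, 11)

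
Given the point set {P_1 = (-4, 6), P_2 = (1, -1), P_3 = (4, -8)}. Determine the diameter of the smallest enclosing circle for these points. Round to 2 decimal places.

Side lengths²: P_1P_2² = 74, P_1P_3² = 260, P_2P_3² = 58.
Since P_1P_3² = 260 ≥ 74 + 58 = 132, the angle opposite P_1P_3 is not acute, so the smallest enclosing circle has P_1P_3 as diameter.
Centre = midpoint of P_1P_3 = (0, -1), r² = 260/4 = 65.
Diameter = 2r = 2√65 ≈ 16.12.

16.12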